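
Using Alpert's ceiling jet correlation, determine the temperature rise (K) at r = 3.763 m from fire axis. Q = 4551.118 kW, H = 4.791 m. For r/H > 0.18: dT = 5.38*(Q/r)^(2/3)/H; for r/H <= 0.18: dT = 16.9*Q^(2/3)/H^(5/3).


r/H = 3.763 / 4.791 = 0.78543
r/H > 0.18, so dT = 5.38*(Q/r)^(2/3)/H
Q/r = 1209.4
(Q/r)^(2/3) = 113.52
dT = 5.38 * 113.52 / 4.791 = 127.47 K

127.47 K


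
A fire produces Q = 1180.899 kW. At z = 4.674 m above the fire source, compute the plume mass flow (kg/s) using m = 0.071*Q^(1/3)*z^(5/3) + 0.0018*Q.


Q^(1/3) = 10.570
z^(5/3) = 13.066
First term = 0.071 * 10.570 * 13.066 = 9.8057
Second term = 0.0018 * 1180.899 = 2.1256
m = 11.931 kg/s

11.931 kg/s


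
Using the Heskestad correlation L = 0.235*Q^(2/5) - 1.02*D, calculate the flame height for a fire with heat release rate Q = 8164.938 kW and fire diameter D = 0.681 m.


Q^(2/5) = 36.710
0.235 * Q^(2/5) = 8.6268
1.02 * D = 0.69462
L = 7.9322 m

7.9322 m


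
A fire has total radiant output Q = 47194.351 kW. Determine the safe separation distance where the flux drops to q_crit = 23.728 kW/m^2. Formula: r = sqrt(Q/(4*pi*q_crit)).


4*pi*q_crit = 298.17
Q/(4*pi*q_crit) = 158.28
r = sqrt(158.28) = 12.581 m

12.581 m


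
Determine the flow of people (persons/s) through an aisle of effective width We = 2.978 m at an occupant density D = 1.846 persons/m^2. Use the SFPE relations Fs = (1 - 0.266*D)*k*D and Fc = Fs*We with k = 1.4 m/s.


1 - 0.266*D = 1 - 0.266*1.846 = 0.50896
Fs = 0.50896 * 1.4 * 1.846 = 1.3154 persons/(s*m)
Fc = 1.3154 * 2.978 = 3.9172 persons/s

3.9172 persons/s


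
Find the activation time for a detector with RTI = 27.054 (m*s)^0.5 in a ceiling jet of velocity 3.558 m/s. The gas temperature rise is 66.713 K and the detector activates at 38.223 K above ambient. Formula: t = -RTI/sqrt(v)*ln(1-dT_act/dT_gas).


dT_act/dT_gas = 0.57295
ln(1 - 0.57295) = -0.85085
t = -27.054 / sqrt(3.558) * -0.85085 = 12.203 s

12.203 s


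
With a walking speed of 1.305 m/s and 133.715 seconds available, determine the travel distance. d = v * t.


d = 1.305 * 133.715 = 174.50 m

174.50 m


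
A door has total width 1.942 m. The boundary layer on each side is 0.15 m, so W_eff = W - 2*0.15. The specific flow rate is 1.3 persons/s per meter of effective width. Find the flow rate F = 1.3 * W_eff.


W_eff = 1.942 - 0.30 = 1.642 m
F = 1.3 * 1.642 = 2.1346 persons/s

2.1346 persons/s


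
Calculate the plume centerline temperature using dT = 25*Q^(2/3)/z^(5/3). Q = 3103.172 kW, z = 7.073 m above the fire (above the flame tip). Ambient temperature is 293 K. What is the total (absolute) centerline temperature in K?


Q^(2/3) = 212.75
z^(5/3) = 26.062
dT = 25 * 212.75 / 26.062 = 204.08 K
T = 293 + 204.08 = 497.08 K

497.08 K


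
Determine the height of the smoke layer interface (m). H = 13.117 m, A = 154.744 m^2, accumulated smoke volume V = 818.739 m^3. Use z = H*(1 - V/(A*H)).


V/(A*H) = 0.40336
1 - 0.40336 = 0.59664
z = 13.117 * 0.59664 = 7.8261 m

7.8261 m


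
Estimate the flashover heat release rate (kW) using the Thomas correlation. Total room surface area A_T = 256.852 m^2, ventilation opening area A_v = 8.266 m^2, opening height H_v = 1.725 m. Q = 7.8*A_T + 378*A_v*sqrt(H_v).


7.8*A_T = 2003.4
sqrt(H_v) = 1.3134
378*A_v*sqrt(H_v) = 4103.8
Q = 2003.4 + 4103.8 = 6107.2 kW

6107.2 kW


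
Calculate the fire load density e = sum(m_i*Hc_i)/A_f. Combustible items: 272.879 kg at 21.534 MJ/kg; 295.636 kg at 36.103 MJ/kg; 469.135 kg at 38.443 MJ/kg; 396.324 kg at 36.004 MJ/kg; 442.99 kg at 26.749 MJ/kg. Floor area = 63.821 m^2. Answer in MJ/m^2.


Total energy = 272.879*21.534 + 295.636*36.103 + 469.135*38.443 + 396.324*36.004 + 442.99*26.749
= 5876.176 + 10673.35 + 18034.96 + 14269.25 + 11849.54
= 60703.27 MJ
e = 60703.27 / 63.821 = 951.15 MJ/m^2

951.15 MJ/m^2


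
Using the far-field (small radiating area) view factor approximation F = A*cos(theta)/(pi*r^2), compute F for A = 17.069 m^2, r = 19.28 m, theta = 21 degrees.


cos(21 deg) = 0.93358
pi*r^2 = 1167.8
F = 17.069 * 0.93358 / 1167.8 = 0.013646

0.013646


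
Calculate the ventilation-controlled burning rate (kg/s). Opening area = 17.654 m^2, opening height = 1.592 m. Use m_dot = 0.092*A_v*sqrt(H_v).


sqrt(H_v) = 1.2617
m_dot = 0.092 * 17.654 * 1.2617 = 2.0493 kg/s

2.0493 kg/s


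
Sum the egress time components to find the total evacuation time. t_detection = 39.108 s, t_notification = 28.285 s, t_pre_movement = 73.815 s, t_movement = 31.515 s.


Total = 39.108 + 28.285 + 73.815 + 31.515 = 172.723 s

172.723 s


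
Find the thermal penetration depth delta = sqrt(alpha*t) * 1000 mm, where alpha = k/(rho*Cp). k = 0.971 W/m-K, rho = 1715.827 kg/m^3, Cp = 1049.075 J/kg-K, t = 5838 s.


alpha = 0.971 / (1715.827 * 1049.075) = 5.3944e-07 m^2/s
alpha * t = 0.0031492
delta = sqrt(0.0031492) * 1000 = 56.118 mm

56.118 mm


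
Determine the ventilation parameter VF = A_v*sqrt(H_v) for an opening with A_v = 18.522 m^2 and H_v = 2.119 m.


sqrt(H_v) = 1.4557
VF = 18.522 * 1.4557 = 26.962 m^(5/2)

26.962 m^(5/2)


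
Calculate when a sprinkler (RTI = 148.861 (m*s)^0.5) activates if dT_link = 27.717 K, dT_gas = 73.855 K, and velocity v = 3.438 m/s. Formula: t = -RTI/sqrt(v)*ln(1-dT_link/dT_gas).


dT_link/dT_gas = 0.37529
ln(1 - 0.37529) = -0.47047
t = -148.861 / sqrt(3.438) * -0.47047 = 37.771 s

37.771 s


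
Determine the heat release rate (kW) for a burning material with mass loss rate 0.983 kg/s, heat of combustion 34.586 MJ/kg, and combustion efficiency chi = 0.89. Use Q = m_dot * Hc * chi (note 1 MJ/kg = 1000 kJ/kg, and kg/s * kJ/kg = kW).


Hc = 34.586 MJ/kg = 34.586 * 1000 kJ/kg = 34586 kJ/kg
Q = 0.983 kg/s * 34586 kJ/kg * 0.89 = 30258 kW

30258 kW


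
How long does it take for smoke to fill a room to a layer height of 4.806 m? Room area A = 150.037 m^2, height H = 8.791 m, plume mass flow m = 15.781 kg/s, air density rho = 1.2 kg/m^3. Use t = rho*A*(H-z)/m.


H - z = 3.985 m
t = 1.2 * 150.037 * 3.985 / 15.781 = 45.465 s

45.465 s


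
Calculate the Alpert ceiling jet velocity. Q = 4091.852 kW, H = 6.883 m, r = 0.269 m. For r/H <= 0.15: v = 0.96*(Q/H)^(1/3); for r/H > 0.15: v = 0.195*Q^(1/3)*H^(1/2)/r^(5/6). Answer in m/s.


r/H = 0.269 / 6.883 = 0.039082
r/H <= 0.15, so v = 0.96*(Q/H)^(1/3)
Q/H = 594.49
(Q/H)^(1/3) = 8.4084
v = 0.96 * 8.4084 = 8.0721 m/s

8.0721 m/s


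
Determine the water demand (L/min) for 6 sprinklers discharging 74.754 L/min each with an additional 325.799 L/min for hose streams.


Sprinkler demand = 6 * 74.754 = 448.524 L/min
Total = 448.524 + 325.799 = 774.323 L/min

774.323 L/min


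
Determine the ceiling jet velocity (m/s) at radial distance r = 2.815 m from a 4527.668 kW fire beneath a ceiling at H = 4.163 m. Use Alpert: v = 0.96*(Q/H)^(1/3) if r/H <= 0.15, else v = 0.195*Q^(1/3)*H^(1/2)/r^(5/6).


r/H = 2.815 / 4.163 = 0.67620
r/H > 0.15, so v = 0.195*Q^(1/3)*H^(1/2)/r^(5/6)
Q^(1/3) = 16.543
H^(1/2) = 2.0403
r^(5/6) = 2.3690
v = 0.195 * 16.543 * 2.0403 / 2.3690 = 2.7784 m/s

2.7784 m/s


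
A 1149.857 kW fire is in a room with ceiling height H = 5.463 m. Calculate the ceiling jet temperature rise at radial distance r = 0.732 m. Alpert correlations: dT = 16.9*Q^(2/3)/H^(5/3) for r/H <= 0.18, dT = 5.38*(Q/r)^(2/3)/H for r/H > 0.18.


r/H = 0.732 / 5.463 = 0.13399
r/H <= 0.18, so dT = 16.9*Q^(2/3)/H^(5/3)
Q^(2/3) = 109.76
H^(5/3) = 16.945
dT = 16.9 * 109.76 / 16.945 = 109.46 K

109.46 K


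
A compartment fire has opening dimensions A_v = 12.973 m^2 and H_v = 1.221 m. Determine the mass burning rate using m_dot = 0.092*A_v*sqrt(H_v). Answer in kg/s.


sqrt(H_v) = 1.1050
m_dot = 0.092 * 12.973 * 1.1050 = 1.3188 kg/s

1.3188 kg/s


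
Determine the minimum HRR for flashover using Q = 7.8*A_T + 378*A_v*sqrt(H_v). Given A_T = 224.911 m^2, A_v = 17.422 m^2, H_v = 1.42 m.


7.8*A_T = 1754.3
sqrt(H_v) = 1.1916
378*A_v*sqrt(H_v) = 7847.5
Q = 1754.3 + 7847.5 = 9601.9 kW

9601.9 kW


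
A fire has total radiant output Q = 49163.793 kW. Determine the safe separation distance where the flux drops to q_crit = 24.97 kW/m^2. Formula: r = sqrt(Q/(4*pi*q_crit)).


4*pi*q_crit = 313.78
Q/(4*pi*q_crit) = 156.68
r = sqrt(156.68) = 12.517 m

12.517 m


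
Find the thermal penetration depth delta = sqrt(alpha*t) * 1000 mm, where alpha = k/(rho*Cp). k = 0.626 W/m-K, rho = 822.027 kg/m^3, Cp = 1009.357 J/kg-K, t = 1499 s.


alpha = 0.626 / (822.027 * 1009.357) = 7.5447e-07 m^2/s
alpha * t = 0.0011310
delta = sqrt(0.0011310) * 1000 = 33.630 mm

33.630 mm


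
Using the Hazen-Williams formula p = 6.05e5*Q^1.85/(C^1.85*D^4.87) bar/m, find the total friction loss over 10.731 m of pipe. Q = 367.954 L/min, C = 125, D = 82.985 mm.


Q^1.85 = 55811
C^1.85 = 7573.3
D^4.87 = 2.2158e+09
p/m = 0.0020122 bar/m
p_total = 0.0020122 * 10.731 = 0.021592 bar

0.021592 bar


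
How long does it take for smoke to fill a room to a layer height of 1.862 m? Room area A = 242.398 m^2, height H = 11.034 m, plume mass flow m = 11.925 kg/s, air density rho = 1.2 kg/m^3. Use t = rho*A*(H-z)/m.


H - z = 9.172 m
t = 1.2 * 242.398 * 9.172 / 11.925 = 223.73 s

223.73 s


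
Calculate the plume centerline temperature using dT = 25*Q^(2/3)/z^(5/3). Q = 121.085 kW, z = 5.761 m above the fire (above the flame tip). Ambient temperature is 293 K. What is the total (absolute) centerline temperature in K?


Q^(2/3) = 24.475
z^(5/3) = 18.514
dT = 25 * 24.475 / 18.514 = 33.050 K
T = 293 + 33.050 = 326.05 K

326.05 K


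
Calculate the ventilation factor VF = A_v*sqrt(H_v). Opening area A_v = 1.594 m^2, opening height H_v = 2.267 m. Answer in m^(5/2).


sqrt(H_v) = 1.5057
VF = 1.594 * 1.5057 = 2.4000 m^(5/2)

2.4000 m^(5/2)


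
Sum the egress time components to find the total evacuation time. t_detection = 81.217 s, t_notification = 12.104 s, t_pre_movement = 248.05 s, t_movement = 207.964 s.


Total = 81.217 + 12.104 + 248.05 + 207.964 = 549.335 s

549.335 s


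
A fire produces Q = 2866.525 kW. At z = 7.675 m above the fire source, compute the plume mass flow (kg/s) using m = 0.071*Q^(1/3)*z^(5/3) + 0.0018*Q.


Q^(1/3) = 14.205
z^(5/3) = 29.863
First term = 0.071 * 14.205 * 29.863 = 30.119
Second term = 0.0018 * 2866.525 = 5.1597
m = 35.279 kg/s

35.279 kg/s


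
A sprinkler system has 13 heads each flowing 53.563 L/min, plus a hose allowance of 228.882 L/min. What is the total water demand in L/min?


Sprinkler demand = 13 * 53.563 = 696.319 L/min
Total = 696.319 + 228.882 = 925.201 L/min

925.201 L/min


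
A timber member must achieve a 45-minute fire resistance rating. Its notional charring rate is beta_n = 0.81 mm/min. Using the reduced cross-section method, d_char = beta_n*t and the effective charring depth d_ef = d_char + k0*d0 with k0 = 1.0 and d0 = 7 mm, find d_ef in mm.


d_char = 0.81 * 45 = 36.45 mm
d_ef = 36.45 + 1.0*7 = 43.45 mm

43.45 mm


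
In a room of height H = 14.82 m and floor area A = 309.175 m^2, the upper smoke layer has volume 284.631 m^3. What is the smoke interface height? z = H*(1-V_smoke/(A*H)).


V/(A*H) = 0.062120
1 - 0.062120 = 0.93788
z = 14.82 * 0.93788 = 13.899 m

13.899 m


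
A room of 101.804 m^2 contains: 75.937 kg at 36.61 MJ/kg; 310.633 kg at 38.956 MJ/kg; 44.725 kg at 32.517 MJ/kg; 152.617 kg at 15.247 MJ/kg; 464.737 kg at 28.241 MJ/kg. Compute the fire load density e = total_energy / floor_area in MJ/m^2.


Total energy = 75.937*36.61 + 310.633*38.956 + 44.725*32.517 + 152.617*15.247 + 464.737*28.241
= 2780.054 + 12101.02 + 1454.323 + 2326.951 + 13124.64
= 31786.98 MJ
e = 31786.98 / 101.804 = 312.24 MJ/m^2

312.24 MJ/m^2


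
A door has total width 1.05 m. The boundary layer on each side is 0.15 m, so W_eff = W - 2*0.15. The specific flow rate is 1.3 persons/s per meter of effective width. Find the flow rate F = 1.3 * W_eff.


W_eff = 1.05 - 0.30 = 0.75 m
F = 1.3 * 0.75 = 0.975 persons/s

0.975 persons/s


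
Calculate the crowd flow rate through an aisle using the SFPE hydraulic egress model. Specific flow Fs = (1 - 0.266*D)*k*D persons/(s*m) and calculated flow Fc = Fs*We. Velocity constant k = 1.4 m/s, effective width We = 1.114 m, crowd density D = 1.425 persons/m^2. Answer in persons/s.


1 - 0.266*D = 1 - 0.266*1.425 = 0.62095
Fs = 0.62095 * 1.4 * 1.425 = 1.2388 persons/(s*m)
Fc = 1.2388 * 1.114 = 1.3800 persons/s

1.3800 persons/s


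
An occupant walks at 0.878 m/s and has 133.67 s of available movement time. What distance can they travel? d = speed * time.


d = 0.878 * 133.67 = 117.36 m

117.36 m


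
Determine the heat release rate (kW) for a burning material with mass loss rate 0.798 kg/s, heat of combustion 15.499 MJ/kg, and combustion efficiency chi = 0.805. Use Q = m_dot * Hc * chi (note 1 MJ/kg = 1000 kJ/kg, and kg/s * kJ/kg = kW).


Hc = 15.499 MJ/kg = 15.499 * 1000 kJ/kg = 15499 kJ/kg
Q = 0.798 kg/s * 15499 kJ/kg * 0.805 = 9956.4 kW

9956.4 kW


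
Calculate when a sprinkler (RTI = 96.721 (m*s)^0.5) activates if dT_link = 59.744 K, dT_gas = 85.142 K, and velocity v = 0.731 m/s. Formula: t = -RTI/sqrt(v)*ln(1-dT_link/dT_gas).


dT_link/dT_gas = 0.70170
ln(1 - 0.70170) = -1.2097
t = -96.721 / sqrt(0.731) * -1.2097 = 136.84 s

136.84 s


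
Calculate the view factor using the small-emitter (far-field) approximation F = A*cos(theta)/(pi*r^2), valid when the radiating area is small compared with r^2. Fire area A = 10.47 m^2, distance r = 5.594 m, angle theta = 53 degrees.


cos(53 deg) = 0.60182
pi*r^2 = 98.309
F = 10.47 * 0.60182 / 98.309 = 0.064094

0.064094


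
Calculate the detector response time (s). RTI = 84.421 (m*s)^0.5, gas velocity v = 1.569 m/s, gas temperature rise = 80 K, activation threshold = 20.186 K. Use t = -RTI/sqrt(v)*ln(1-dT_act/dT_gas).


dT_act/dT_gas = 0.25233
ln(1 - 0.25233) = -0.29079
t = -84.421 / sqrt(1.569) * -0.29079 = 19.598 s

19.598 s


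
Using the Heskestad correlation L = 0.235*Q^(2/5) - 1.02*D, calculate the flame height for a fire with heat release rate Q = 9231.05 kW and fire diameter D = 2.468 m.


Q^(2/5) = 38.557
0.235 * Q^(2/5) = 9.0608
1.02 * D = 2.5174
L = 6.5435 m

6.5435 m


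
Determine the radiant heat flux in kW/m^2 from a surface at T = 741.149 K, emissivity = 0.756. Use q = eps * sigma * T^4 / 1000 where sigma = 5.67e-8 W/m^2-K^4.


T^4 = 3.0173e+11
q = 0.756 * 5.67e-8 * 3.0173e+11 / 1000 = 12.934 kW/m^2

12.934 kW/m^2


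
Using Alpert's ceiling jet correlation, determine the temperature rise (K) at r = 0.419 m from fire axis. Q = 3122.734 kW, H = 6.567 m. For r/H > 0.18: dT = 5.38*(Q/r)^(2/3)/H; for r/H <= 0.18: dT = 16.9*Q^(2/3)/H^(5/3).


r/H = 0.419 / 6.567 = 0.063804
r/H <= 0.18, so dT = 16.9*Q^(2/3)/H^(5/3)
Q^(2/3) = 213.64
H^(5/3) = 23.029
dT = 16.9 * 213.64 / 23.029 = 156.78 K

156.78 K


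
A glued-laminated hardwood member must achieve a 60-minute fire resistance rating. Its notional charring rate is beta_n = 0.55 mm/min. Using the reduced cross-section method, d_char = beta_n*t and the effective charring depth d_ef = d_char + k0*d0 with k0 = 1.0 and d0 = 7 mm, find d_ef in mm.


d_char = 0.55 * 60 = 33 mm
d_ef = 33 + 1.0*7 = 40 mm

40 mm


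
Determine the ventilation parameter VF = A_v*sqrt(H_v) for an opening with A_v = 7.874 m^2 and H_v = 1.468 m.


sqrt(H_v) = 1.2116
VF = 7.874 * 1.2116 = 9.5402 m^(5/2)

9.5402 m^(5/2)


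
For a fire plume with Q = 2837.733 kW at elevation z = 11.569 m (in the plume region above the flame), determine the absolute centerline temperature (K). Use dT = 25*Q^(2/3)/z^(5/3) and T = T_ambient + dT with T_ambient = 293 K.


Q^(2/3) = 200.44
z^(5/3) = 59.178
dT = 25 * 200.44 / 59.178 = 84.676 K
T = 293 + 84.676 = 377.68 K

377.68 K


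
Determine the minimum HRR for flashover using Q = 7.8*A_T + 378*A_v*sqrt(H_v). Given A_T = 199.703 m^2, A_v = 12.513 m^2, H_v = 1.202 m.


7.8*A_T = 1557.7
sqrt(H_v) = 1.0964
378*A_v*sqrt(H_v) = 5185.7
Q = 1557.7 + 5185.7 = 6743.4 kW

6743.4 kW


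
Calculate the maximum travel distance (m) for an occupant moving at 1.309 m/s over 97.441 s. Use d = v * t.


d = 1.309 * 97.441 = 127.55 m

127.55 m


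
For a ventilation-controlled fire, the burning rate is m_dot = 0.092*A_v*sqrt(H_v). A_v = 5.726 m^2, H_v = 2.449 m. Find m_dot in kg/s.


sqrt(H_v) = 1.5649
m_dot = 0.092 * 5.726 * 1.5649 = 0.82439 kg/s

0.82439 kg/s


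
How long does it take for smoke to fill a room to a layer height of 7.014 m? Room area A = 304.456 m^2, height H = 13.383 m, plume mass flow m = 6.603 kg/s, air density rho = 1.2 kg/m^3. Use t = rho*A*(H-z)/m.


H - z = 6.369 m
t = 1.2 * 304.456 * 6.369 / 6.603 = 352.40 s

352.40 s


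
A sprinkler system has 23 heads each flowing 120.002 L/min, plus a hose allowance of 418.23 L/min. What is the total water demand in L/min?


Sprinkler demand = 23 * 120.002 = 2760.046 L/min
Total = 2760.046 + 418.23 = 3178.276 L/min

3178.276 L/min


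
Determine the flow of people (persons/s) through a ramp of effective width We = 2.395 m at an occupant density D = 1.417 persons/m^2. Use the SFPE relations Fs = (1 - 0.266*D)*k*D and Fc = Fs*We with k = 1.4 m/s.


1 - 0.266*D = 1 - 0.266*1.417 = 0.62308
Fs = 0.62308 * 1.4 * 1.417 = 1.2361 persons/(s*m)
Fc = 1.2361 * 2.395 = 2.9604 persons/s

2.9604 persons/s


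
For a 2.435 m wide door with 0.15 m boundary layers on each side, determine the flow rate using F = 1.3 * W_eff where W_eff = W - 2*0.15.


W_eff = 2.435 - 0.30 = 2.135 m
F = 1.3 * 2.135 = 2.7755 persons/s

2.7755 persons/s


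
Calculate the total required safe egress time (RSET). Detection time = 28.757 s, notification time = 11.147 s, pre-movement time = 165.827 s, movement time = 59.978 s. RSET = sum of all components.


Total = 28.757 + 11.147 + 165.827 + 59.978 = 265.709 s

265.709 s


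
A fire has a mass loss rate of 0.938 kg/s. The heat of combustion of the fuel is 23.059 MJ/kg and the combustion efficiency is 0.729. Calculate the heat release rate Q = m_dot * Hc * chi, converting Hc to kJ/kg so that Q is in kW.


Hc = 23.059 MJ/kg = 23.059 * 1000 kJ/kg = 23059 kJ/kg
Q = 0.938 kg/s * 23059 kJ/kg * 0.729 = 15768 kW

15768 kW


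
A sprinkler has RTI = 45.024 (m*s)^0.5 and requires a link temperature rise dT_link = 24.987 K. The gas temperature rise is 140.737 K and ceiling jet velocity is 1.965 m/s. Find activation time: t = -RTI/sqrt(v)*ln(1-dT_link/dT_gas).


dT_link/dT_gas = 0.17754
ln(1 - 0.17754) = -0.19546
t = -45.024 / sqrt(1.965) * -0.19546 = 6.2780 s

6.2780 s


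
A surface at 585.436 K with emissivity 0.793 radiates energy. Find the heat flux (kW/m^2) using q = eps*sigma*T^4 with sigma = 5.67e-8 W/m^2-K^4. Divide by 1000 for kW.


T^4 = 1.1747e+11
q = 0.793 * 5.67e-8 * 1.1747e+11 / 1000 = 5.2817 kW/m^2

5.2817 kW/m^2


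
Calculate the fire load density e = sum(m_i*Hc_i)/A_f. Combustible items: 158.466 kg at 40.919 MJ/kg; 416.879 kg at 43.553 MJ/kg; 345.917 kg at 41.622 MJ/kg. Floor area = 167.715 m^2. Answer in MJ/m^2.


Total energy = 158.466*40.919 + 416.879*43.553 + 345.917*41.622
= 6484.270 + 18156.33 + 14397.76
= 39038.36 MJ
e = 39038.36 / 167.715 = 232.77 MJ/m^2

232.77 MJ/m^2


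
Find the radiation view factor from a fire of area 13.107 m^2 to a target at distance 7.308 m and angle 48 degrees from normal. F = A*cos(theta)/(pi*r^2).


cos(48 deg) = 0.66913
pi*r^2 = 167.78
F = 13.107 * 0.66913 / 167.78 = 0.052272

0.052272


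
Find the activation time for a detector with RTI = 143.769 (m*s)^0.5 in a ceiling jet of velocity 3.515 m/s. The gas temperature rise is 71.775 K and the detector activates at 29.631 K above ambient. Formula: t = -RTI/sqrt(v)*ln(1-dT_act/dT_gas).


dT_act/dT_gas = 0.41283
ln(1 - 0.41283) = -0.53244
t = -143.769 / sqrt(3.515) * -0.53244 = 40.830 s

40.830 s


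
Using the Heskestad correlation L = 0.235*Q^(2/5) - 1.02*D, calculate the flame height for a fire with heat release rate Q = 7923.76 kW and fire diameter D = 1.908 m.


Q^(2/5) = 36.272
0.235 * Q^(2/5) = 8.5239
1.02 * D = 1.9462
L = 6.5778 m

6.5778 m


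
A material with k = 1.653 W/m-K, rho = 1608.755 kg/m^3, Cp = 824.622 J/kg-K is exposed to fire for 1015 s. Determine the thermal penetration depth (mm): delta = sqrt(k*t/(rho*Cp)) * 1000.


alpha = 1.653 / (1608.755 * 824.622) = 1.2460e-06 m^2/s
alpha * t = 0.0012647
delta = sqrt(0.0012647) * 1000 = 35.563 mm

35.563 mm


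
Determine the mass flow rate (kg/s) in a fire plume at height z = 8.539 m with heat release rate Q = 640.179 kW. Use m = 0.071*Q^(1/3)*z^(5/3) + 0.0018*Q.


Q^(1/3) = 8.6185
z^(5/3) = 35.673
First term = 0.071 * 8.6185 * 35.673 = 21.829
Second term = 0.0018 * 640.179 = 1.1523
m = 22.981 kg/s

22.981 kg/s


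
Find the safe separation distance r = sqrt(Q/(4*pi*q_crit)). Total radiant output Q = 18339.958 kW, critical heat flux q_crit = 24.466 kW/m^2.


4*pi*q_crit = 307.45
Q/(4*pi*q_crit) = 59.652
r = sqrt(59.652) = 7.7235 m

7.7235 m


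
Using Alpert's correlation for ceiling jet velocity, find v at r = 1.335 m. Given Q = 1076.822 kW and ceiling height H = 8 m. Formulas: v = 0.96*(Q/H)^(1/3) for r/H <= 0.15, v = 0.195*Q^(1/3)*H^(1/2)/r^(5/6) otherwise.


r/H = 1.335 / 8 = 0.16687
r/H > 0.15, so v = 0.195*Q^(1/3)*H^(1/2)/r^(5/6)
Q^(1/3) = 10.250
H^(1/2) = 2.8284
r^(5/6) = 1.2722
v = 0.195 * 10.250 * 2.8284 / 1.2722 = 4.4435 m/s

4.4435 m/s


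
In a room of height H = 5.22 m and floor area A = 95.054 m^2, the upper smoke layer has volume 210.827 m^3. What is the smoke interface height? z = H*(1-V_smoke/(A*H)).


V/(A*H) = 0.42490
1 - 0.42490 = 0.57510
z = 5.22 * 0.57510 = 3.0020 m

3.0020 m


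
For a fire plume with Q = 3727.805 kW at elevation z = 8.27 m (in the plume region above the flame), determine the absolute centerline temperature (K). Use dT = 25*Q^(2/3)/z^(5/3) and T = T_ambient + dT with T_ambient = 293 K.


Q^(2/3) = 240.42
z^(5/3) = 33.820
dT = 25 * 240.42 / 33.820 = 177.72 K
T = 293 + 177.72 = 470.72 K

470.72 K


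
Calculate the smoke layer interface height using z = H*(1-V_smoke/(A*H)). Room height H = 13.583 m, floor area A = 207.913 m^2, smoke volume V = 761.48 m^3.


V/(A*H) = 0.26964
1 - 0.26964 = 0.73036
z = 13.583 * 0.73036 = 9.9205 m

9.9205 m


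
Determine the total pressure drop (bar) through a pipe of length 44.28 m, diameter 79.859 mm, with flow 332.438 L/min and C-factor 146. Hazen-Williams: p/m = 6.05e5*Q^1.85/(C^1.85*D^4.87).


Q^1.85 = 46256
C^1.85 = 10094
D^4.87 = 1.8379e+09
p/m = 0.0015085 bar/m
p_total = 0.0015085 * 44.28 = 0.066797 bar

0.066797 bar


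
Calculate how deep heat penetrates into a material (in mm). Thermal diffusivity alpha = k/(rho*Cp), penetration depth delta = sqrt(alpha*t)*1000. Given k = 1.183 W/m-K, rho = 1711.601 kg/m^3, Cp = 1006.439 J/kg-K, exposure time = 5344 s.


alpha = 1.183 / (1711.601 * 1006.439) = 6.8674e-07 m^2/s
alpha * t = 0.0036700
delta = sqrt(0.0036700) * 1000 = 60.580 mm

60.580 mm


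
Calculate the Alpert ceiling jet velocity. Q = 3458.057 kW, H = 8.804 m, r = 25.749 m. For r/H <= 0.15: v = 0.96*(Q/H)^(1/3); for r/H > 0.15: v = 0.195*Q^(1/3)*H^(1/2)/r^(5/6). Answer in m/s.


r/H = 25.749 / 8.804 = 2.9247
r/H > 0.15, so v = 0.195*Q^(1/3)*H^(1/2)/r^(5/6)
Q^(1/3) = 15.122
H^(1/2) = 2.9672
r^(5/6) = 14.984
v = 0.195 * 15.122 * 2.9672 / 14.984 = 0.58392 m/s

0.58392 m/s


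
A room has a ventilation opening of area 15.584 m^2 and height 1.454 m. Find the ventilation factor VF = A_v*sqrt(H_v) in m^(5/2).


sqrt(H_v) = 1.2058
VF = 15.584 * 1.2058 = 18.791 m^(5/2)

18.791 m^(5/2)


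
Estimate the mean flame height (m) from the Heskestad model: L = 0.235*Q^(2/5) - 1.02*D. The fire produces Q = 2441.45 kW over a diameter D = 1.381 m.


Q^(2/5) = 22.650
0.235 * Q^(2/5) = 5.3226
1.02 * D = 1.4086
L = 3.9140 m

3.9140 m


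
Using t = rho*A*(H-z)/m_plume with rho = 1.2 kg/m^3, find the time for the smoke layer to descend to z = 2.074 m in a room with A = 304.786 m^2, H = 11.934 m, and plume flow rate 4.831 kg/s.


H - z = 9.86 m
t = 1.2 * 304.786 * 9.86 / 4.831 = 746.48 s

746.48 s


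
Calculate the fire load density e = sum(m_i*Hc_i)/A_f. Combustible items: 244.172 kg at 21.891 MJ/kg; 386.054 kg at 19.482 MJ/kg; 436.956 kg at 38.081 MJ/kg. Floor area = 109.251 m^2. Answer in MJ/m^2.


Total energy = 244.172*21.891 + 386.054*19.482 + 436.956*38.081
= 5345.169 + 7521.104 + 16639.72
= 29505.99 MJ
e = 29505.99 / 109.251 = 270.08 MJ/m^2

270.08 MJ/m^2


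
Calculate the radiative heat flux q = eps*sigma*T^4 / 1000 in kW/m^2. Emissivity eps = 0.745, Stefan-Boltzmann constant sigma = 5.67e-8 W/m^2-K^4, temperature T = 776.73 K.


T^4 = 3.6398e+11
q = 0.745 * 5.67e-8 * 3.6398e+11 / 1000 = 15.375 kW/m^2

15.375 kW/m^2


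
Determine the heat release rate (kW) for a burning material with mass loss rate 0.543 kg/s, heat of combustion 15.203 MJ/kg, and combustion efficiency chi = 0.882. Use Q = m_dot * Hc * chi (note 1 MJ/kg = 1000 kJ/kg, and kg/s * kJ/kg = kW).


Hc = 15.203 MJ/kg = 15.203 * 1000 kJ/kg = 15203 kJ/kg
Q = 0.543 kg/s * 15203 kJ/kg * 0.882 = 7281.1 kW

7281.1 kW


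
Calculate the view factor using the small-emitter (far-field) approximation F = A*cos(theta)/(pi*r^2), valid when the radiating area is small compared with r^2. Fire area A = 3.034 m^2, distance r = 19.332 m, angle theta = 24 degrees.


cos(24 deg) = 0.91355
pi*r^2 = 1174.1
F = 3.034 * 0.91355 / 1174.1 = 0.0023607

0.0023607


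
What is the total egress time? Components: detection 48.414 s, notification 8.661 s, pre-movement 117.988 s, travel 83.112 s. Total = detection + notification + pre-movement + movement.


Total = 48.414 + 8.661 + 117.988 + 83.112 = 258.175 s

258.175 s


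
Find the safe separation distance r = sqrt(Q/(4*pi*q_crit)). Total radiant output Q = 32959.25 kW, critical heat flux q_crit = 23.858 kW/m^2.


4*pi*q_crit = 299.81
Q/(4*pi*q_crit) = 109.93
r = sqrt(109.93) = 10.485 m

10.485 m


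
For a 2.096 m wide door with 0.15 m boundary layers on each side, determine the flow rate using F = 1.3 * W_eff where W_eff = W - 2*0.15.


W_eff = 2.096 - 0.30 = 1.796 m
F = 1.3 * 1.796 = 2.3348 persons/s

2.3348 persons/s


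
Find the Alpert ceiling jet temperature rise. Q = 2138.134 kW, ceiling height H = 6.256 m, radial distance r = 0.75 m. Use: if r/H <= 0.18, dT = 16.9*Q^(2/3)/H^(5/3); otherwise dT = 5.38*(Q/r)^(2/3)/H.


r/H = 0.75 / 6.256 = 0.11988
r/H <= 0.18, so dT = 16.9*Q^(2/3)/H^(5/3)
Q^(2/3) = 165.97
H^(5/3) = 21.240
dT = 16.9 * 165.97 / 21.240 = 132.05 K

132.05 K


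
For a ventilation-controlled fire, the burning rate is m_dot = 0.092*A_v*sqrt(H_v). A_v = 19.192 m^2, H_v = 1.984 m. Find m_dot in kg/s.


sqrt(H_v) = 1.4085
m_dot = 0.092 * 19.192 * 1.4085 = 2.4870 kg/s

2.4870 kg/s


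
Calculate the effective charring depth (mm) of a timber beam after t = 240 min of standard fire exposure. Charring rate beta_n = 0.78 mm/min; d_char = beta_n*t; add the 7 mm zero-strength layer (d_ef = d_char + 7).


d_char = 0.78 * 240 = 187.2 mm
d_ef = 187.2 + 1.0*7 = 194.2 mm

194.2 mm


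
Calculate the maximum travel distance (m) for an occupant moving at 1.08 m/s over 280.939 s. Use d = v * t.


d = 1.08 * 280.939 = 303.41 m

303.41 m


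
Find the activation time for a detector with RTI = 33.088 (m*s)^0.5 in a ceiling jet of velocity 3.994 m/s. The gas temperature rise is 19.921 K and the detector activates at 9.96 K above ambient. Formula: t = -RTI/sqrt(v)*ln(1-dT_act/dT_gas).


dT_act/dT_gas = 0.49997
ln(1 - 0.49997) = -0.69310
t = -33.088 / sqrt(3.994) * -0.69310 = 11.475 s

11.475 s


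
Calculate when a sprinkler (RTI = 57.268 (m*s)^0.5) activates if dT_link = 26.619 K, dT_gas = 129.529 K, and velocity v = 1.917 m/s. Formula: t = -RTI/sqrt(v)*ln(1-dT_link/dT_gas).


dT_link/dT_gas = 0.20551
ln(1 - 0.20551) = -0.23005
t = -57.268 / sqrt(1.917) * -0.23005 = 9.5153 s

9.5153 s


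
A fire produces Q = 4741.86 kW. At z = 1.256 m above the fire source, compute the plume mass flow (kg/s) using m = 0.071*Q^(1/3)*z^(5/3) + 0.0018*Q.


Q^(1/3) = 16.800
z^(5/3) = 1.4621
First term = 0.071 * 16.800 * 1.4621 = 1.7440
Second term = 0.0018 * 4741.86 = 8.5353
m = 10.279 kg/s

10.279 kg/s


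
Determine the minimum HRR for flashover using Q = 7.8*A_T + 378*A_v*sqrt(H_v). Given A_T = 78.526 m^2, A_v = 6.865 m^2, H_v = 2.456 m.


7.8*A_T = 612.50
sqrt(H_v) = 1.5672
378*A_v*sqrt(H_v) = 4066.7
Q = 612.50 + 4066.7 = 4679.2 kW

4679.2 kW


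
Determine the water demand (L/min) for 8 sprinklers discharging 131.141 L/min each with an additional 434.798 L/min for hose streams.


Sprinkler demand = 8 * 131.141 = 1049.128 L/min
Total = 1049.128 + 434.798 = 1483.926 L/min

1483.926 L/min


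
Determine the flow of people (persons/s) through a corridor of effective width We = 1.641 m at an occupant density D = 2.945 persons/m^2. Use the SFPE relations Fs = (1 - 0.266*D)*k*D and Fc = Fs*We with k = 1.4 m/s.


1 - 0.266*D = 1 - 0.266*2.945 = 0.21663
Fs = 0.21663 * 1.4 * 2.945 = 0.89317 persons/(s*m)
Fc = 0.89317 * 1.641 = 1.4657 persons/s

1.4657 persons/s


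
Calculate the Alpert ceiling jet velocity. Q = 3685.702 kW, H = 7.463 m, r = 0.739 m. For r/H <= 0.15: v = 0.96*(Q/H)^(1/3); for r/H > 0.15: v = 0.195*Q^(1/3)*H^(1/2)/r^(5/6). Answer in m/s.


r/H = 0.739 / 7.463 = 0.099022
r/H <= 0.15, so v = 0.96*(Q/H)^(1/3)
Q/H = 493.86
(Q/H)^(1/3) = 7.9044
v = 0.96 * 7.9044 = 7.5882 m/s

7.5882 m/s


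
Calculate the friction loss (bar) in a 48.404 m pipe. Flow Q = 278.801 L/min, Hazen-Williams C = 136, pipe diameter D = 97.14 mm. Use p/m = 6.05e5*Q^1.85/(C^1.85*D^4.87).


Q^1.85 = 33404
C^1.85 = 8852.1
D^4.87 = 4.7712e+09
p/m = 0.00047849 bar/m
p_total = 0.00047849 * 48.404 = 0.023161 bar

0.023161 bar


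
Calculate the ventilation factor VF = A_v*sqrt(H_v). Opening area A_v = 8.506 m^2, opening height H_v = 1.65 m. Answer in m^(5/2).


sqrt(H_v) = 1.2845
VF = 8.506 * 1.2845 = 10.926 m^(5/2)

10.926 m^(5/2)


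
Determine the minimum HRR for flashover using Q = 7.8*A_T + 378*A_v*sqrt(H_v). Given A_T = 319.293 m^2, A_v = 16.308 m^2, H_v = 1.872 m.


7.8*A_T = 2490.5
sqrt(H_v) = 1.3682
378*A_v*sqrt(H_v) = 8434.2
Q = 2490.5 + 8434.2 = 10925 kW

10925 kW


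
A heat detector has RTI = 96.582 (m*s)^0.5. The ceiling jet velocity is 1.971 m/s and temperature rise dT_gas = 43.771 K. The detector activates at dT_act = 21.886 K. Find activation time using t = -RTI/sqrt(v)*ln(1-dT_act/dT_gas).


dT_act/dT_gas = 0.50001
ln(1 - 0.50001) = -0.69317
t = -96.582 / sqrt(1.971) * -0.69317 = 47.686 s

47.686 s


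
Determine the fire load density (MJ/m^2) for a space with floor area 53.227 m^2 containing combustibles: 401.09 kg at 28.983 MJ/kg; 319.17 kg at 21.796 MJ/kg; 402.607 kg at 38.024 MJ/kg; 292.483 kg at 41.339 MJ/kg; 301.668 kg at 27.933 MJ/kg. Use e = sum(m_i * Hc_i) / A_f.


Total energy = 401.09*28.983 + 319.17*21.796 + 402.607*38.024 + 292.483*41.339 + 301.668*27.933
= 11624.79 + 6956.629 + 15308.73 + 12090.95 + 8426.492
= 54407.60 MJ
e = 54407.60 / 53.227 = 1022.2 MJ/m^2

1022.2 MJ/m^2


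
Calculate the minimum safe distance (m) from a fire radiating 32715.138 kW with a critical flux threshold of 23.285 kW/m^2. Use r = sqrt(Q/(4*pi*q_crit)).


4*pi*q_crit = 292.61
Q/(4*pi*q_crit) = 111.81
r = sqrt(111.81) = 10.574 m

10.574 m


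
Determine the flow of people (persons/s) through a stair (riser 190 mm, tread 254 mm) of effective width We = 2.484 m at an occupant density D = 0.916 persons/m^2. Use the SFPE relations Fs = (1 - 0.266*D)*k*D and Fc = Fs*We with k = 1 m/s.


1 - 0.266*D = 1 - 0.266*0.916 = 0.75634
Fs = 0.75634 * 1 * 0.916 = 0.69281 persons/(s*m)
Fc = 0.69281 * 2.484 = 1.7209 persons/s

1.7209 persons/s


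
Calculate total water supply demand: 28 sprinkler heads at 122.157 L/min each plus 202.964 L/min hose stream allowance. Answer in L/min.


Sprinkler demand = 28 * 122.157 = 3420.396 L/min
Total = 3420.396 + 202.964 = 3623.36 L/min

3623.36 L/min


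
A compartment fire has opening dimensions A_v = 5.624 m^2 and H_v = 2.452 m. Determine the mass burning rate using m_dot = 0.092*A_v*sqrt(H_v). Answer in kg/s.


sqrt(H_v) = 1.5659
m_dot = 0.092 * 5.624 * 1.5659 = 0.81020 kg/s

0.81020 kg/s


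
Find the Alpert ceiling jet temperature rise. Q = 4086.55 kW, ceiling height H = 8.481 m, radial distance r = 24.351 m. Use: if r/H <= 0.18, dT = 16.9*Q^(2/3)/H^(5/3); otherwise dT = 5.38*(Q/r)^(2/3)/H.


r/H = 24.351 / 8.481 = 2.8712
r/H > 0.18, so dT = 5.38*(Q/r)^(2/3)/H
Q/r = 167.82
(Q/r)^(2/3) = 30.425
dT = 5.38 * 30.425 / 8.481 = 19.300 K

19.300 K


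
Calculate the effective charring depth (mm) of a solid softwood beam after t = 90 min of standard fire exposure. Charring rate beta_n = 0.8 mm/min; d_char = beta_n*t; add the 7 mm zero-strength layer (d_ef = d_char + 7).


d_char = 0.8 * 90 = 72 mm
d_ef = 72 + 1.0*7 = 79 mm

79 mm


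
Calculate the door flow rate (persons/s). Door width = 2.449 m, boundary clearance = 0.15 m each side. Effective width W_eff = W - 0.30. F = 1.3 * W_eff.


W_eff = 2.449 - 0.30 = 2.149 m
F = 1.3 * 2.149 = 2.7937 persons/s

2.7937 persons/s


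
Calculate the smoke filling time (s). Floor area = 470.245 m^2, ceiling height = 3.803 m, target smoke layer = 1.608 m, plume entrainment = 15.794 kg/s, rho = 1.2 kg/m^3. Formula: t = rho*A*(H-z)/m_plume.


H - z = 2.195 m
t = 1.2 * 470.245 * 2.195 / 15.794 = 78.424 s

78.424 s


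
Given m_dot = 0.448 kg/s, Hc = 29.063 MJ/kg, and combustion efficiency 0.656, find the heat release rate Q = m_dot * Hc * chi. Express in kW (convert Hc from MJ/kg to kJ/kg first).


Hc = 29.063 MJ/kg = 29.063 * 1000 kJ/kg = 29063 kJ/kg
Q = 0.448 kg/s * 29063 kJ/kg * 0.656 = 8541.3 kW

8541.3 kW


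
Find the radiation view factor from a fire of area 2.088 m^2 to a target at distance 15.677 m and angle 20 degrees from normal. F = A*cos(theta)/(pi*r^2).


cos(20 deg) = 0.93969
pi*r^2 = 772.10
F = 2.088 * 0.93969 / 772.10 = 0.0025412

0.0025412


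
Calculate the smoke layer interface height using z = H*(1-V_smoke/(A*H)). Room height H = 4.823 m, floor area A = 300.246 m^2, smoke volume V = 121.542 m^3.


V/(A*H) = 0.083933
1 - 0.083933 = 0.91607
z = 4.823 * 0.91607 = 4.4182 m

4.4182 m


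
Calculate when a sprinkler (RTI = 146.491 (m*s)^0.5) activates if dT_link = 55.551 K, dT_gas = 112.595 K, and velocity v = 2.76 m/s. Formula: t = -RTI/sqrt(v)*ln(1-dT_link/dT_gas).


dT_link/dT_gas = 0.49337
ln(1 - 0.49337) = -0.67997
t = -146.491 / sqrt(2.76) * -0.67997 = 59.958 s

59.958 s


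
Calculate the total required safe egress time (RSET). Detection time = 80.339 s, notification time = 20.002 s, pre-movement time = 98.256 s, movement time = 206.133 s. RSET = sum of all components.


Total = 80.339 + 20.002 + 98.256 + 206.133 = 404.73 s

404.73 s


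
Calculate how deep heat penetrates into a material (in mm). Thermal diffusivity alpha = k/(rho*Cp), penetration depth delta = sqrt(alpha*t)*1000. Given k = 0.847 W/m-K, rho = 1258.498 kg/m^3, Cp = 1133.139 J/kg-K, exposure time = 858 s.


alpha = 0.847 / (1258.498 * 1133.139) = 5.9395e-07 m^2/s
alpha * t = 0.00050961
delta = sqrt(0.00050961) * 1000 = 22.574 mm

22.574 mm


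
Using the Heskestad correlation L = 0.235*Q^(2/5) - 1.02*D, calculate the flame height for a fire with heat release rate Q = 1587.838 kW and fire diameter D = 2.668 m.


Q^(2/5) = 19.069
0.235 * Q^(2/5) = 4.4812
1.02 * D = 2.7214
L = 1.7598 m

1.7598 m


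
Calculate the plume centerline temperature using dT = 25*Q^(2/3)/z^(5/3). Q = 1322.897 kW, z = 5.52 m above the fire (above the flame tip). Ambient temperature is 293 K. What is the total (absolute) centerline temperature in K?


Q^(2/3) = 120.51
z^(5/3) = 17.241
dT = 25 * 120.51 / 17.241 = 174.74 K
T = 293 + 174.74 = 467.74 K

467.74 K


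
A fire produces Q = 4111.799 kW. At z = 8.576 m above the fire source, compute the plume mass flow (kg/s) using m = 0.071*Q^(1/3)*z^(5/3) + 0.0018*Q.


Q^(1/3) = 16.021
z^(5/3) = 35.931
First term = 0.071 * 16.021 * 35.931 = 40.871
Second term = 0.0018 * 4111.799 = 7.4012
m = 48.272 kg/s

48.272 kg/s


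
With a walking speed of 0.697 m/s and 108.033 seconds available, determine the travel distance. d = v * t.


d = 0.697 * 108.033 = 75.299 m

75.299 m


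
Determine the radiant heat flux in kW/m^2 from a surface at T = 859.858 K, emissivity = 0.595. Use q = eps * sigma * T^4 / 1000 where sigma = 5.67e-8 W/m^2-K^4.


T^4 = 5.4665e+11
q = 0.595 * 5.67e-8 * 5.4665e+11 / 1000 = 18.442 kW/m^2

18.442 kW/m^2


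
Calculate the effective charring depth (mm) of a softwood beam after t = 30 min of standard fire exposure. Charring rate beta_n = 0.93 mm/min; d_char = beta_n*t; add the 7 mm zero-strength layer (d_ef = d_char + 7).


d_char = 0.93 * 30 = 27.9 mm
d_ef = 27.9 + 1.0*7 = 34.9 mm

34.9 mm


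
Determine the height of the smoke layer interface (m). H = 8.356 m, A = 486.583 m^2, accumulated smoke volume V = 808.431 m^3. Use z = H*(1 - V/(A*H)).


V/(A*H) = 0.19883
1 - 0.19883 = 0.80117
z = 8.356 * 0.80117 = 6.6946 m

6.6946 m


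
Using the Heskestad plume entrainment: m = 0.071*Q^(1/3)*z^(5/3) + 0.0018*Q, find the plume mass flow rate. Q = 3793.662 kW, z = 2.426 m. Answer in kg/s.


Q^(1/3) = 15.596
z^(5/3) = 4.3801
First term = 0.071 * 15.596 * 4.3801 = 4.8502
Second term = 0.0018 * 3793.662 = 6.8286
m = 11.679 kg/s

11.679 kg/s


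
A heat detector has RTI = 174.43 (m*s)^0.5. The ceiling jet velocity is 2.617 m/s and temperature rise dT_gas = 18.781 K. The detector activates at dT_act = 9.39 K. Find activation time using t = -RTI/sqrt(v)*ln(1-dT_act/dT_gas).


dT_act/dT_gas = 0.49997
ln(1 - 0.49997) = -0.69309
t = -174.43 / sqrt(2.617) * -0.69309 = 74.733 s

74.733 s


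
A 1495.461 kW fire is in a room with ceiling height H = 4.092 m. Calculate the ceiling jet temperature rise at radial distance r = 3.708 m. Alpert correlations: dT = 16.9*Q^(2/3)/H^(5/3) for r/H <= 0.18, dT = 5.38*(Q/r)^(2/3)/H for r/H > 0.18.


r/H = 3.708 / 4.092 = 0.90616
r/H > 0.18, so dT = 5.38*(Q/r)^(2/3)/H
Q/r = 403.31
(Q/r)^(2/3) = 54.587
dT = 5.38 * 54.587 / 4.092 = 71.769 K

71.769 K


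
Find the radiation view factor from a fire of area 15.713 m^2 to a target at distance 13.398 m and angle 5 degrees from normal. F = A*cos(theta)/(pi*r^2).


cos(5 deg) = 0.99619
pi*r^2 = 563.94
F = 15.713 * 0.99619 / 563.94 = 0.027757

0.027757


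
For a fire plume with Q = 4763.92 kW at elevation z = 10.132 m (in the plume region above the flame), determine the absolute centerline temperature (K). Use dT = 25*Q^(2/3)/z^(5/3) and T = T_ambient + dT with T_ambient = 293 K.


Q^(2/3) = 283.12
z^(5/3) = 47.442
dT = 25 * 283.12 / 47.442 = 149.20 K
T = 293 + 149.20 = 442.20 K

442.20 K


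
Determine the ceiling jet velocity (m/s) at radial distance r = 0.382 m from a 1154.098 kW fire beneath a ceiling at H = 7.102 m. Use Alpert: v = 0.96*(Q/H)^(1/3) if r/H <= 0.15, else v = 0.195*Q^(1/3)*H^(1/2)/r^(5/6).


r/H = 0.382 / 7.102 = 0.053788
r/H <= 0.15, so v = 0.96*(Q/H)^(1/3)
Q/H = 162.50
(Q/H)^(1/3) = 5.4570
v = 0.96 * 5.4570 = 5.2387 m/s

5.2387 m/s


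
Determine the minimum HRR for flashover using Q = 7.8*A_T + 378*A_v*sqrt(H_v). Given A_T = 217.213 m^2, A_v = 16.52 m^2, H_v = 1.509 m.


7.8*A_T = 1694.3
sqrt(H_v) = 1.2284
378*A_v*sqrt(H_v) = 7670.9
Q = 1694.3 + 7670.9 = 9365.2 kW

9365.2 kW


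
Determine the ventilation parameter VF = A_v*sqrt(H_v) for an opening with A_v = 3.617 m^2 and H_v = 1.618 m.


sqrt(H_v) = 1.2720
VF = 3.617 * 1.2720 = 4.6008 m^(5/2)

4.6008 m^(5/2)


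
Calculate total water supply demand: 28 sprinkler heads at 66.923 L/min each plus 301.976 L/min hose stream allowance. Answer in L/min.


Sprinkler demand = 28 * 66.923 = 1873.844 L/min
Total = 1873.844 + 301.976 = 2175.82 L/min

2175.82 L/min


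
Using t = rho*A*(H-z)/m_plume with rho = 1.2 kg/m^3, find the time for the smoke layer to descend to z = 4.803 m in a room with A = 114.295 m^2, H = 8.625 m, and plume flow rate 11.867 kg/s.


H - z = 3.822 m
t = 1.2 * 114.295 * 3.822 / 11.867 = 44.173 s

44.173 s
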